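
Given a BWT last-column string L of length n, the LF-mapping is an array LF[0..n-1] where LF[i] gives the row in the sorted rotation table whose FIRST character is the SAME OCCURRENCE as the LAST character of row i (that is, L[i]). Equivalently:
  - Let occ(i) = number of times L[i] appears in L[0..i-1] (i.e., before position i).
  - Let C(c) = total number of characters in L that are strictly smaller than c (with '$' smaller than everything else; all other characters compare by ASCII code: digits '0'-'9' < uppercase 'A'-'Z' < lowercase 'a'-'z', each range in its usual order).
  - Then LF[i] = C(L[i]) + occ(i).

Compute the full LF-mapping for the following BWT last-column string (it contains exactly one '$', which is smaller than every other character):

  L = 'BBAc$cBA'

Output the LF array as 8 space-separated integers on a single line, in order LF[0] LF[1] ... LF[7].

Answer: 3 4 1 6 0 7 5 2

Derivation:
Char counts: '$':1, 'A':2, 'B':3, 'c':2
C (first-col start): C('$')=0, C('A')=1, C('B')=3, C('c')=6
L[0]='B': occ=0, LF[0]=C('B')+0=3+0=3
L[1]='B': occ=1, LF[1]=C('B')+1=3+1=4
L[2]='A': occ=0, LF[2]=C('A')+0=1+0=1
L[3]='c': occ=0, LF[3]=C('c')+0=6+0=6
L[4]='$': occ=0, LF[4]=C('$')+0=0+0=0
L[5]='c': occ=1, LF[5]=C('c')+1=6+1=7
L[6]='B': occ=2, LF[6]=C('B')+2=3+2=5
L[7]='A': occ=1, LF[7]=C('A')+1=1+1=2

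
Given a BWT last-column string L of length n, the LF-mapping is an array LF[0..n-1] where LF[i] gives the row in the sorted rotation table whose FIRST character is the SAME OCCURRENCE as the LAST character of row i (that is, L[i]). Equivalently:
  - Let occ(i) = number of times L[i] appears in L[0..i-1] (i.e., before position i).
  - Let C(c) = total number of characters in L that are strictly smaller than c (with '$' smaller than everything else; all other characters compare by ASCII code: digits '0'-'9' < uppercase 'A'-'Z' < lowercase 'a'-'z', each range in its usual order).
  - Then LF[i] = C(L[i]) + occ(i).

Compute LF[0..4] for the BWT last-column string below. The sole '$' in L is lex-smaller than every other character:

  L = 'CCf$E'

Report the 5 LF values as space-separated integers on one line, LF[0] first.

Answer: 1 2 4 0 3

Derivation:
Char counts: '$':1, 'C':2, 'E':1, 'f':1
C (first-col start): C('$')=0, C('C')=1, C('E')=3, C('f')=4
L[0]='C': occ=0, LF[0]=C('C')+0=1+0=1
L[1]='C': occ=1, LF[1]=C('C')+1=1+1=2
L[2]='f': occ=0, LF[2]=C('f')+0=4+0=4
L[3]='$': occ=0, LF[3]=C('$')+0=0+0=0
L[4]='E': occ=0, LF[4]=C('E')+0=3+0=3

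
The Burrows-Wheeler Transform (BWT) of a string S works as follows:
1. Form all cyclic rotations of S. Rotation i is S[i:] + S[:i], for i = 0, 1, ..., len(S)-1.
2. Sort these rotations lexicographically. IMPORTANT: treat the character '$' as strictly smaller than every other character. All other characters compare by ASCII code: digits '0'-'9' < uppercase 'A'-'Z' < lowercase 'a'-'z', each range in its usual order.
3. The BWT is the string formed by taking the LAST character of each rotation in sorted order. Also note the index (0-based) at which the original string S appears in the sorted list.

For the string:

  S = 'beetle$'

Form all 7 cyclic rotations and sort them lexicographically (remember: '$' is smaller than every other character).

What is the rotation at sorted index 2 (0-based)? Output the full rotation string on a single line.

Answer: e$beetl

Derivation:
All 7 rotations (rotation i = S[i:]+S[:i]):
  rot[0] = beetle$
  rot[1] = eetle$b
  rot[2] = etle$be
  rot[3] = tle$bee
  rot[4] = le$beet
  rot[5] = e$beetl
  rot[6] = $beetle
Sorted (with $ < everything):
  sorted[0] = $beetle
  sorted[1] = beetle$
  sorted[2] = e$beetl
  sorted[3] = eetle$b
  sorted[4] = etle$be
  sorted[5] = le$beet
  sorted[6] = tle$bee
sorted[2] = e$beetl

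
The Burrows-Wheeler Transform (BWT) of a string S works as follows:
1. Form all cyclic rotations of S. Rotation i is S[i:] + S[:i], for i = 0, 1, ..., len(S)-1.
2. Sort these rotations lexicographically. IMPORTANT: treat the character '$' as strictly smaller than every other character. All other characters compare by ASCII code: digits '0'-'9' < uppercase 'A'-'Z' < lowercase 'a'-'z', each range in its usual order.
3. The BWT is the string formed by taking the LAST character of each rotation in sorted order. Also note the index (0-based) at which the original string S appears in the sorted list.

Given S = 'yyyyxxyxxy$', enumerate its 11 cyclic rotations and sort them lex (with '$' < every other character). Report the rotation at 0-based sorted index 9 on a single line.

Answer: yyyxxyxxy$y

Derivation:
All 11 rotations (rotation i = S[i:]+S[:i]):
  rot[0] = yyyyxxyxxy$
  rot[1] = yyyxxyxxy$y
  rot[2] = yyxxyxxy$yy
  rot[3] = yxxyxxy$yyy
  rot[4] = xxyxxy$yyyy
  rot[5] = xyxxy$yyyyx
  rot[6] = yxxy$yyyyxx
  rot[7] = xxy$yyyyxxy
  rot[8] = xy$yyyyxxyx
  rot[9] = y$yyyyxxyxx
  rot[10] = $yyyyxxyxxy
Sorted (with $ < everything):
  sorted[0] = $yyyyxxyxxy
  sorted[1] = xxy$yyyyxxy
  sorted[2] = xxyxxy$yyyy
  sorted[3] = xy$yyyyxxyx
  sorted[4] = xyxxy$yyyyx
  sorted[5] = y$yyyyxxyxx
  sorted[6] = yxxy$yyyyxx
  sorted[7] = yxxyxxy$yyy
  sorted[8] = yyxxyxxy$yy
  sorted[9] = yyyxxyxxy$y
  sorted[10] = yyyyxxyxxy$
sorted[9] = yyyxxyxxy$y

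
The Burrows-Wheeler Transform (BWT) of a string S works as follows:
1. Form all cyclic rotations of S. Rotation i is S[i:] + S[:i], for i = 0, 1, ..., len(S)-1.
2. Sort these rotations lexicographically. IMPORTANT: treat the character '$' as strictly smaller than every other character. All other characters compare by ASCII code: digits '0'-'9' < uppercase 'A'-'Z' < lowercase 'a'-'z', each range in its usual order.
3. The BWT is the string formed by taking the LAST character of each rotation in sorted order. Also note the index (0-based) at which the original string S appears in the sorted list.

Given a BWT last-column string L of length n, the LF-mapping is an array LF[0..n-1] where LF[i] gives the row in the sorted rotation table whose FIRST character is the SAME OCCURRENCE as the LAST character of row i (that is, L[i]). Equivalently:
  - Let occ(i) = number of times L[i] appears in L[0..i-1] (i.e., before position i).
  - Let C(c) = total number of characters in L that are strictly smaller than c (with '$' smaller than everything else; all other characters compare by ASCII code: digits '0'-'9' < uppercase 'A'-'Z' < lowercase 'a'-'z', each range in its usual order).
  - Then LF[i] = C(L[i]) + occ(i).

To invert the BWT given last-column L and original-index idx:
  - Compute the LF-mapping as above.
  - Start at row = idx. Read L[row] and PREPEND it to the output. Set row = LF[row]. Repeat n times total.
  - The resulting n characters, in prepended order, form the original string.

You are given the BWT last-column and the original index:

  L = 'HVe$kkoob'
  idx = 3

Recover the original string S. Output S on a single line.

Answer: bookkeVH$

Derivation:
LF mapping: 1 2 4 0 5 6 7 8 3
Walk LF starting at row 3, prepending L[row]:
  step 1: row=3, L[3]='$', prepend. Next row=LF[3]=0
  step 2: row=0, L[0]='H', prepend. Next row=LF[0]=1
  step 3: row=1, L[1]='V', prepend. Next row=LF[1]=2
  step 4: row=2, L[2]='e', prepend. Next row=LF[2]=4
  step 5: row=4, L[4]='k', prepend. Next row=LF[4]=5
  step 6: row=5, L[5]='k', prepend. Next row=LF[5]=6
  step 7: row=6, L[6]='o', prepend. Next row=LF[6]=7
  step 8: row=7, L[7]='o', prepend. Next row=LF[7]=8
  step 9: row=8, L[8]='b', prepend. Next row=LF[8]=3
Reversed output: bookkeVH$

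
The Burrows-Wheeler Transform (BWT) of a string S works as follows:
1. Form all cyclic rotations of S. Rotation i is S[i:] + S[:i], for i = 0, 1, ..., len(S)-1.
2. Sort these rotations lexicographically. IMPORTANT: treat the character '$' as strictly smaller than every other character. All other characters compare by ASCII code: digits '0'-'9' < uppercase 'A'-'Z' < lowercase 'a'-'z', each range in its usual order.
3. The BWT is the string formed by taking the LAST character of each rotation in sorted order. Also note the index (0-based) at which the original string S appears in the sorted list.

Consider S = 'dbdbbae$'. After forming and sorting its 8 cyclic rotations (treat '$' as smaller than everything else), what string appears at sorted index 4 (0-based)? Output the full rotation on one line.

Answer: bdbbae$d

Derivation:
All 8 rotations (rotation i = S[i:]+S[:i]):
  rot[0] = dbdbbae$
  rot[1] = bdbbae$d
  rot[2] = dbbae$db
  rot[3] = bbae$dbd
  rot[4] = bae$dbdb
  rot[5] = ae$dbdbb
  rot[6] = e$dbdbba
  rot[7] = $dbdbbae
Sorted (with $ < everything):
  sorted[0] = $dbdbbae
  sorted[1] = ae$dbdbb
  sorted[2] = bae$dbdb
  sorted[3] = bbae$dbd
  sorted[4] = bdbbae$d
  sorted[5] = dbbae$db
  sorted[6] = dbdbbae$
  sorted[7] = e$dbdbba
sorted[4] = bdbbae$d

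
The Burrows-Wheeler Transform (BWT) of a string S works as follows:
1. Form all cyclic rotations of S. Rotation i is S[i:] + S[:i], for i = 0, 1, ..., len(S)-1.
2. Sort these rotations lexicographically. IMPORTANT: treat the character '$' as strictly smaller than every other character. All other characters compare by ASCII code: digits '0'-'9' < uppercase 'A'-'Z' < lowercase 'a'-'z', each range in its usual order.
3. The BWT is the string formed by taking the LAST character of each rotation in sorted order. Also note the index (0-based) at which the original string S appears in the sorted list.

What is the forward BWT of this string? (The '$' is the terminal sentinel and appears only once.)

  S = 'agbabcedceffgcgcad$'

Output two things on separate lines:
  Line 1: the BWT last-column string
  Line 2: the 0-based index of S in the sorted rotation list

Answer: dbc$gagbdgaeccefacf
3

Derivation:
All 19 rotations (rotation i = S[i:]+S[:i]):
  rot[0] = agbabcedceffgcgcad$
  rot[1] = gbabcedceffgcgcad$a
  rot[2] = babcedceffgcgcad$ag
  rot[3] = abcedceffgcgcad$agb
  rot[4] = bcedceffgcgcad$agba
  rot[5] = cedceffgcgcad$agbab
  rot[6] = edceffgcgcad$agbabc
  rot[7] = dceffgcgcad$agbabce
  rot[8] = ceffgcgcad$agbabced
  rot[9] = effgcgcad$agbabcedc
  rot[10] = ffgcgcad$agbabcedce
  rot[11] = fgcgcad$agbabcedcef
  rot[12] = gcgcad$agbabcedceff
  rot[13] = cgcad$agbabcedceffg
  rot[14] = gcad$agbabcedceffgc
  rot[15] = cad$agbabcedceffgcg
  rot[16] = ad$agbabcedceffgcgc
  rot[17] = d$agbabcedceffgcgca
  rot[18] = $agbabcedceffgcgcad
Sorted (with $ < everything):
  sorted[0] = $agbabcedceffgcgcad  (last char: 'd')
  sorted[1] = abcedceffgcgcad$agb  (last char: 'b')
  sorted[2] = ad$agbabcedceffgcgc  (last char: 'c')
  sorted[3] = agbabcedceffgcgcad$  (last char: '$')
  sorted[4] = babcedceffgcgcad$ag  (last char: 'g')
  sorted[5] = bcedceffgcgcad$agba  (last char: 'a')
  sorted[6] = cad$agbabcedceffgcg  (last char: 'g')
  sorted[7] = cedceffgcgcad$agbab  (last char: 'b')
  sorted[8] = ceffgcgcad$agbabced  (last char: 'd')
  sorted[9] = cgcad$agbabcedceffg  (last char: 'g')
  sorted[10] = d$agbabcedceffgcgca  (last char: 'a')
  sorted[11] = dceffgcgcad$agbabce  (last char: 'e')
  sorted[12] = edceffgcgcad$agbabc  (last char: 'c')
  sorted[13] = effgcgcad$agbabcedc  (last char: 'c')
  sorted[14] = ffgcgcad$agbabcedce  (last char: 'e')
  sorted[15] = fgcgcad$agbabcedcef  (last char: 'f')
  sorted[16] = gbabcedceffgcgcad$a  (last char: 'a')
  sorted[17] = gcad$agbabcedceffgc  (last char: 'c')
  sorted[18] = gcgcad$agbabcedceff  (last char: 'f')
Last column: dbc$gagbdgaeccefacf
Original string S is at sorted index 3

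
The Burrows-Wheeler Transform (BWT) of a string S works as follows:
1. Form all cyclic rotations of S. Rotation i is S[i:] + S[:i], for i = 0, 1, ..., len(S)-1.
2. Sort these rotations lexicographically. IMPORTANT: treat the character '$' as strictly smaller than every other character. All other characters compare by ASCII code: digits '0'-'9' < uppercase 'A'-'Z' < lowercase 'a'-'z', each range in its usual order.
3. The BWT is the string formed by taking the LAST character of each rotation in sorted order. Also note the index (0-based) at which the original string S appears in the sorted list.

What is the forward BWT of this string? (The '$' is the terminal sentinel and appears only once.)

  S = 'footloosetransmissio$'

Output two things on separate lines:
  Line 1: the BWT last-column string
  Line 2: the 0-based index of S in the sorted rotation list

Answer: ors$smtsailfootosnioe
3

Derivation:
All 21 rotations (rotation i = S[i:]+S[:i]):
  rot[0] = footloosetransmissio$
  rot[1] = ootloosetransmissio$f
  rot[2] = otloosetransmissio$fo
  rot[3] = tloosetransmissio$foo
  rot[4] = loosetransmissio$foot
  rot[5] = oosetransmissio$footl
  rot[6] = osetransmissio$footlo
  rot[7] = setransmissio$footloo
  rot[8] = etransmissio$footloos
  rot[9] = transmissio$footloose
  rot[10] = ransmissio$footlooset
  rot[11] = ansmissio$footloosetr
  rot[12] = nsmissio$footloosetra
  rot[13] = smissio$footloosetran
  rot[14] = missio$footloosetrans
  rot[15] = issio$footloosetransm
  rot[16] = ssio$footloosetransmi
  rot[17] = sio$footloosetransmis
  rot[18] = io$footloosetransmiss
  rot[19] = o$footloosetransmissi
  rot[20] = $footloosetransmissio
Sorted (with $ < everything):
  sorted[0] = $footloosetransmissio  (last char: 'o')
  sorted[1] = ansmissio$footloosetr  (last char: 'r')
  sorted[2] = etransmissio$footloos  (last char: 's')
  sorted[3] = footloosetransmissio$  (last char: '$')
  sorted[4] = io$footloosetransmiss  (last char: 's')
  sorted[5] = issio$footloosetransm  (last char: 'm')
  sorted[6] = loosetransmissio$foot  (last char: 't')
  sorted[7] = missio$footloosetrans  (last char: 's')
  sorted[8] = nsmissio$footloosetra  (last char: 'a')
  sorted[9] = o$footloosetransmissi  (last char: 'i')
  sorted[10] = oosetransmissio$footl  (last char: 'l')
  sorted[11] = ootloosetransmissio$f  (last char: 'f')
  sorted[12] = osetransmissio$footlo  (last char: 'o')
  sorted[13] = otloosetransmissio$fo  (last char: 'o')
  sorted[14] = ransmissio$footlooset  (last char: 't')
  sorted[15] = setransmissio$footloo  (last char: 'o')
  sorted[16] = sio$footloosetransmis  (last char: 's')
  sorted[17] = smissio$footloosetran  (last char: 'n')
  sorted[18] = ssio$footloosetransmi  (last char: 'i')
  sorted[19] = tloosetransmissio$foo  (last char: 'o')
  sorted[20] = transmissio$footloose  (last char: 'e')
Last column: ors$smtsailfootosnioe
Original string S is at sorted index 3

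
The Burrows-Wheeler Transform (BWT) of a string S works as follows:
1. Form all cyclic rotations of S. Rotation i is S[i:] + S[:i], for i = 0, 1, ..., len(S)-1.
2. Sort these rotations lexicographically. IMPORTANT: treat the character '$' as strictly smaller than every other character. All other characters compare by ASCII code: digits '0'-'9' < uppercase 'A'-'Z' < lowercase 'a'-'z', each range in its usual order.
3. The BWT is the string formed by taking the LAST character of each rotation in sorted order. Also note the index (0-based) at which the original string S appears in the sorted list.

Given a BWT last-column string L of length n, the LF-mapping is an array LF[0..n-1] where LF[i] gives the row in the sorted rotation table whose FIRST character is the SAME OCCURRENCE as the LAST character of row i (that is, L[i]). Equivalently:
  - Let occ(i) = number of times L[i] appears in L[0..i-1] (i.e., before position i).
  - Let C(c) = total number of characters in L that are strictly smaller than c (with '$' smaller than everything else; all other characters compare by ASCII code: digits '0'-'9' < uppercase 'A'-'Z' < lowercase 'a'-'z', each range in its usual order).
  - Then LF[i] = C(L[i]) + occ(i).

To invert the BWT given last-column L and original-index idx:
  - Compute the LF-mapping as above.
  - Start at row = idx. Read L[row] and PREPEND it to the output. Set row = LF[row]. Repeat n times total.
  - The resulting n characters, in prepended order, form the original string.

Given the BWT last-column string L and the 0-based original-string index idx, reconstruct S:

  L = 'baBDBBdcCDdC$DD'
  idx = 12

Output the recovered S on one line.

Answer: cDDdaBBCDdDBCb$

Derivation:
LF mapping: 11 10 1 6 2 3 13 12 4 7 14 5 0 8 9
Walk LF starting at row 12, prepending L[row]:
  step 1: row=12, L[12]='$', prepend. Next row=LF[12]=0
  step 2: row=0, L[0]='b', prepend. Next row=LF[0]=11
  step 3: row=11, L[11]='C', prepend. Next row=LF[11]=5
  step 4: row=5, L[5]='B', prepend. Next row=LF[5]=3
  step 5: row=3, L[3]='D', prepend. Next row=LF[3]=6
  step 6: row=6, L[6]='d', prepend. Next row=LF[6]=13
  step 7: row=13, L[13]='D', prepend. Next row=LF[13]=8
  step 8: row=8, L[8]='C', prepend. Next row=LF[8]=4
  step 9: row=4, L[4]='B', prepend. Next row=LF[4]=2
  step 10: row=2, L[2]='B', prepend. Next row=LF[2]=1
  step 11: row=1, L[1]='a', prepend. Next row=LF[1]=10
  step 12: row=10, L[10]='d', prepend. Next row=LF[10]=14
  step 13: row=14, L[14]='D', prepend. Next row=LF[14]=9
  step 14: row=9, L[9]='D', prepend. Next row=LF[9]=7
  step 15: row=7, L[7]='c', prepend. Next row=LF[7]=12
Reversed output: cDDdaBBCDdDBCb$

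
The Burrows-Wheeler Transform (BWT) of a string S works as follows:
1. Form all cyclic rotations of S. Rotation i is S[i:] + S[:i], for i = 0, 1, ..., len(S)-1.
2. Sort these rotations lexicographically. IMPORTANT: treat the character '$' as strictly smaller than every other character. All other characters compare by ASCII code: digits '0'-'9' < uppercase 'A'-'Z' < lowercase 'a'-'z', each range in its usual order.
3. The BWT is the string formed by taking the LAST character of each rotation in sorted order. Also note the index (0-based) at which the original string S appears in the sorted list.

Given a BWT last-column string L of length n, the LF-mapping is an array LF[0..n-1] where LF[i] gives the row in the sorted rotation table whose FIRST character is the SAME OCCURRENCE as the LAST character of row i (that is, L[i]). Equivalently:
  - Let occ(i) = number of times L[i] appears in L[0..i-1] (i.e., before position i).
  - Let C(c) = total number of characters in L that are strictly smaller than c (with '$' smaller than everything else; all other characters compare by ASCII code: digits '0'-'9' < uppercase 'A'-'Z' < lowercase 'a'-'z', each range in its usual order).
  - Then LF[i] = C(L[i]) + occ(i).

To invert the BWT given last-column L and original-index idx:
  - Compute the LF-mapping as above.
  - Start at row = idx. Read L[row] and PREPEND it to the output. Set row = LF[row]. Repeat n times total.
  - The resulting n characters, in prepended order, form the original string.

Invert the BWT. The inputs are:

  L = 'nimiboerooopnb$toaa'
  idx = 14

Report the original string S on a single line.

LF mapping: 9 6 8 7 3 11 5 17 12 13 14 16 10 4 0 18 15 1 2
Walk LF starting at row 14, prepending L[row]:
  step 1: row=14, L[14]='$', prepend. Next row=LF[14]=0
  step 2: row=0, L[0]='n', prepend. Next row=LF[0]=9
  step 3: row=9, L[9]='o', prepend. Next row=LF[9]=13
  step 4: row=13, L[13]='b', prepend. Next row=LF[13]=4
  step 5: row=4, L[4]='b', prepend. Next row=LF[4]=3
  step 6: row=3, L[3]='i', prepend. Next row=LF[3]=7
  step 7: row=7, L[7]='r', prepend. Next row=LF[7]=17
  step 8: row=17, L[17]='a', prepend. Next row=LF[17]=1
  step 9: row=1, L[1]='i', prepend. Next row=LF[1]=6
  step 10: row=6, L[6]='e', prepend. Next row=LF[6]=5
  step 11: row=5, L[5]='o', prepend. Next row=LF[5]=11
  step 12: row=11, L[11]='p', prepend. Next row=LF[11]=16
  step 13: row=16, L[16]='o', prepend. Next row=LF[16]=15
  step 14: row=15, L[15]='t', prepend. Next row=LF[15]=18
  step 15: row=18, L[18]='a', prepend. Next row=LF[18]=2
  step 16: row=2, L[2]='m', prepend. Next row=LF[2]=8
  step 17: row=8, L[8]='o', prepend. Next row=LF[8]=12
  step 18: row=12, L[12]='n', prepend. Next row=LF[12]=10
  step 19: row=10, L[10]='o', prepend. Next row=LF[10]=14
Reversed output: onomatopoeiaribbon$

Answer: onomatopoeiaribbon$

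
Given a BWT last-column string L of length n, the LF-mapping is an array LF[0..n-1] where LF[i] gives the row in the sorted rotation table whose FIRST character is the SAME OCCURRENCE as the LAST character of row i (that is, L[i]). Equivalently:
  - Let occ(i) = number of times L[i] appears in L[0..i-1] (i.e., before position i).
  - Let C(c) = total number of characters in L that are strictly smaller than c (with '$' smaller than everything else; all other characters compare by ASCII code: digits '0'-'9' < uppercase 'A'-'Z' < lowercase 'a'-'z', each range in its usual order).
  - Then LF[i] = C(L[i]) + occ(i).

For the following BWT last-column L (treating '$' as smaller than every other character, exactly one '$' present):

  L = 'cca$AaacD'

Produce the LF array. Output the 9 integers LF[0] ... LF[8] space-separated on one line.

Char counts: '$':1, 'A':1, 'D':1, 'a':3, 'c':3
C (first-col start): C('$')=0, C('A')=1, C('D')=2, C('a')=3, C('c')=6
L[0]='c': occ=0, LF[0]=C('c')+0=6+0=6
L[1]='c': occ=1, LF[1]=C('c')+1=6+1=7
L[2]='a': occ=0, LF[2]=C('a')+0=3+0=3
L[3]='$': occ=0, LF[3]=C('$')+0=0+0=0
L[4]='A': occ=0, LF[4]=C('A')+0=1+0=1
L[5]='a': occ=1, LF[5]=C('a')+1=3+1=4
L[6]='a': occ=2, LF[6]=C('a')+2=3+2=5
L[7]='c': occ=2, LF[7]=C('c')+2=6+2=8
L[8]='D': occ=0, LF[8]=C('D')+0=2+0=2

Answer: 6 7 3 0 1 4 5 8 2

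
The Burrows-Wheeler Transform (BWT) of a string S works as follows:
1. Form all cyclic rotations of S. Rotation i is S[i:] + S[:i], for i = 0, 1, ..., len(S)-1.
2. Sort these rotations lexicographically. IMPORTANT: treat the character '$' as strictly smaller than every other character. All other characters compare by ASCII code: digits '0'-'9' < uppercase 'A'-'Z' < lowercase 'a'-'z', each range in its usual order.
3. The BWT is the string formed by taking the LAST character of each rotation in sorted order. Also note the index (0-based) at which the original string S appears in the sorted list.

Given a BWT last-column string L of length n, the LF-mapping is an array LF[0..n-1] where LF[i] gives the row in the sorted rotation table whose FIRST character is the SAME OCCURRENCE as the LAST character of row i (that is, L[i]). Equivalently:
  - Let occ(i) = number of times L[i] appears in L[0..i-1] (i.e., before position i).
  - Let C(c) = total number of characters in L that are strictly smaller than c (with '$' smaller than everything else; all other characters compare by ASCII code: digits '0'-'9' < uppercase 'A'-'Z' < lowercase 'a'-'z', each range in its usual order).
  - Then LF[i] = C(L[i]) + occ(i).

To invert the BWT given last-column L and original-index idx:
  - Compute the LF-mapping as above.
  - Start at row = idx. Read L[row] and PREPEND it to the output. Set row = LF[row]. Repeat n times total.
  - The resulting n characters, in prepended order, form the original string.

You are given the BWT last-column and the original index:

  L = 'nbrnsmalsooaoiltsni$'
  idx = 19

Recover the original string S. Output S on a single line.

Answer: transmissionballoon$

Derivation:
LF mapping: 9 3 15 10 16 8 1 6 17 12 13 2 14 4 7 19 18 11 5 0
Walk LF starting at row 19, prepending L[row]:
  step 1: row=19, L[19]='$', prepend. Next row=LF[19]=0
  step 2: row=0, L[0]='n', prepend. Next row=LF[0]=9
  step 3: row=9, L[9]='o', prepend. Next row=LF[9]=12
  step 4: row=12, L[12]='o', prepend. Next row=LF[12]=14
  step 5: row=14, L[14]='l', prepend. Next row=LF[14]=7
  step 6: row=7, L[7]='l', prepend. Next row=LF[7]=6
  step 7: row=6, L[6]='a', prepend. Next row=LF[6]=1
  step 8: row=1, L[1]='b', prepend. Next row=LF[1]=3
  step 9: row=3, L[3]='n', prepend. Next row=LF[3]=10
  step 10: row=10, L[10]='o', prepend. Next row=LF[10]=13
  step 11: row=13, L[13]='i', prepend. Next row=LF[13]=4
  step 12: row=4, L[4]='s', prepend. Next row=LF[4]=16
  step 13: row=16, L[16]='s', prepend. Next row=LF[16]=18
  step 14: row=18, L[18]='i', prepend. Next row=LF[18]=5
  step 15: row=5, L[5]='m', prepend. Next row=LF[5]=8
  step 16: row=8, L[8]='s', prepend. Next row=LF[8]=17
  step 17: row=17, L[17]='n', prepend. Next row=LF[17]=11
  step 18: row=11, L[11]='a', prepend. Next row=LF[11]=2
  step 19: row=2, L[2]='r', prepend. Next row=LF[2]=15
  step 20: row=15, L[15]='t', prepend. Next row=LF[15]=19
Reversed output: transmissionballoon$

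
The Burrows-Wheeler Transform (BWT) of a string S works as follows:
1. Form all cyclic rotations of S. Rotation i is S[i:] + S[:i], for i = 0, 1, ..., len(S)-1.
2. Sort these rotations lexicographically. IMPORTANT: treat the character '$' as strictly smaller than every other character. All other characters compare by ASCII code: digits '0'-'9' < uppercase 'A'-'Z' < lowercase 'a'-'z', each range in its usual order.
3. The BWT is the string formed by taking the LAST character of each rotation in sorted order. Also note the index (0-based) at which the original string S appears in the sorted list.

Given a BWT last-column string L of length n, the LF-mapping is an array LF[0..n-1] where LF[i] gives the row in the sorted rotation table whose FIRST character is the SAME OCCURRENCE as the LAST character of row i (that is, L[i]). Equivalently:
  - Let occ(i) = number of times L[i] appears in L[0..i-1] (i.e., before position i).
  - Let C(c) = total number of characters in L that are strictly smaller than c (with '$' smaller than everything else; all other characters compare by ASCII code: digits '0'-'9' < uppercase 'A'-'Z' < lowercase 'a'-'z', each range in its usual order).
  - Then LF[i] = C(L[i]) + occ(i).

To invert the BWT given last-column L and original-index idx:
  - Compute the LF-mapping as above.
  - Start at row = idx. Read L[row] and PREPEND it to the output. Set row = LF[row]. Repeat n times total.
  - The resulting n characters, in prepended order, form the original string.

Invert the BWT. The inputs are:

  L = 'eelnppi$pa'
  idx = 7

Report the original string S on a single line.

LF mapping: 2 3 5 6 7 8 4 0 9 1
Walk LF starting at row 7, prepending L[row]:
  step 1: row=7, L[7]='$', prepend. Next row=LF[7]=0
  step 2: row=0, L[0]='e', prepend. Next row=LF[0]=2
  step 3: row=2, L[2]='l', prepend. Next row=LF[2]=5
  step 4: row=5, L[5]='p', prepend. Next row=LF[5]=8
  step 5: row=8, L[8]='p', prepend. Next row=LF[8]=9
  step 6: row=9, L[9]='a', prepend. Next row=LF[9]=1
  step 7: row=1, L[1]='e', prepend. Next row=LF[1]=3
  step 8: row=3, L[3]='n', prepend. Next row=LF[3]=6
  step 9: row=6, L[6]='i', prepend. Next row=LF[6]=4
  step 10: row=4, L[4]='p', prepend. Next row=LF[4]=7
Reversed output: pineapple$

Answer: pineapple$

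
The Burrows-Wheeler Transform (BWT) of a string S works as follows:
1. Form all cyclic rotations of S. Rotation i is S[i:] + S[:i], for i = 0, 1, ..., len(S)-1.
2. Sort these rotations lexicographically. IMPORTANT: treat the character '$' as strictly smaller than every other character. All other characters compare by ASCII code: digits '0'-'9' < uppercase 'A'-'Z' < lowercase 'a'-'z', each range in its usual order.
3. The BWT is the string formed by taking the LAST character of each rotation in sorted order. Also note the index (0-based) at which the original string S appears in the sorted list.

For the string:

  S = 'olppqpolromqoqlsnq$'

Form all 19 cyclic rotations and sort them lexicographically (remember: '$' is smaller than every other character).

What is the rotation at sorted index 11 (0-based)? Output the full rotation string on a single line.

All 19 rotations (rotation i = S[i:]+S[:i]):
  rot[0] = olppqpolromqoqlsnq$
  rot[1] = lppqpolromqoqlsnq$o
  rot[2] = ppqpolromqoqlsnq$ol
  rot[3] = pqpolromqoqlsnq$olp
  rot[4] = qpolromqoqlsnq$olpp
  rot[5] = polromqoqlsnq$olppq
  rot[6] = olromqoqlsnq$olppqp
  rot[7] = lromqoqlsnq$olppqpo
  rot[8] = romqoqlsnq$olppqpol
  rot[9] = omqoqlsnq$olppqpolr
  rot[10] = mqoqlsnq$olppqpolro
  rot[11] = qoqlsnq$olppqpolrom
  rot[12] = oqlsnq$olppqpolromq
  rot[13] = qlsnq$olppqpolromqo
  rot[14] = lsnq$olppqpolromqoq
  rot[15] = snq$olppqpolromqoql
  rot[16] = nq$olppqpolromqoqls
  rot[17] = q$olppqpolromqoqlsn
  rot[18] = $olppqpolromqoqlsnq
Sorted (with $ < everything):
  sorted[0] = $olppqpolromqoqlsnq
  sorted[1] = lppqpolromqoqlsnq$o
  sorted[2] = lromqoqlsnq$olppqpo
  sorted[3] = lsnq$olppqpolromqoq
  sorted[4] = mqoqlsnq$olppqpolro
  sorted[5] = nq$olppqpolromqoqls
  sorted[6] = olppqpolromqoqlsnq$
  sorted[7] = olromqoqlsnq$olppqp
  sorted[8] = omqoqlsnq$olppqpolr
  sorted[9] = oqlsnq$olppqpolromq
  sorted[10] = polromqoqlsnq$olppq
  sorted[11] = ppqpolromqoqlsnq$ol
  sorted[12] = pqpolromqoqlsnq$olp
  sorted[13] = q$olppqpolromqoqlsn
  sorted[14] = qlsnq$olppqpolromqo
  sorted[15] = qoqlsnq$olppqpolrom
  sorted[16] = qpolromqoqlsnq$olpp
  sorted[17] = romqoqlsnq$olppqpol
  sorted[18] = snq$olppqpolromqoql
sorted[11] = ppqpolromqoqlsnq$ol

Answer: ppqpolromqoqlsnq$ol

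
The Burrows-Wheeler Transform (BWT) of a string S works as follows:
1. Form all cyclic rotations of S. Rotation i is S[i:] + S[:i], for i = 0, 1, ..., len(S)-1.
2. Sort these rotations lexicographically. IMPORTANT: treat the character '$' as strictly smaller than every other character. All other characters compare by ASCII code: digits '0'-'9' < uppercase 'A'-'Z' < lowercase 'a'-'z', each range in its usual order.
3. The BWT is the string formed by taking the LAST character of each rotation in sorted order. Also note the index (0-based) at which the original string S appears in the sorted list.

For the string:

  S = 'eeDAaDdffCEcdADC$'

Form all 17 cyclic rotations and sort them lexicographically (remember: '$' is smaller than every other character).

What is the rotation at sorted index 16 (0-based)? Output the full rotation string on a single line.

Answer: ffCEcdADC$eeDAaDd

Derivation:
All 17 rotations (rotation i = S[i:]+S[:i]):
  rot[0] = eeDAaDdffCEcdADC$
  rot[1] = eDAaDdffCEcdADC$e
  rot[2] = DAaDdffCEcdADC$ee
  rot[3] = AaDdffCEcdADC$eeD
  rot[4] = aDdffCEcdADC$eeDA
  rot[5] = DdffCEcdADC$eeDAa
  rot[6] = dffCEcdADC$eeDAaD
  rot[7] = ffCEcdADC$eeDAaDd
  rot[8] = fCEcdADC$eeDAaDdf
  rot[9] = CEcdADC$eeDAaDdff
  rot[10] = EcdADC$eeDAaDdffC
  rot[11] = cdADC$eeDAaDdffCE
  rot[12] = dADC$eeDAaDdffCEc
  rot[13] = ADC$eeDAaDdffCEcd
  rot[14] = DC$eeDAaDdffCEcdA
  rot[15] = C$eeDAaDdffCEcdAD
  rot[16] = $eeDAaDdffCEcdADC
Sorted (with $ < everything):
  sorted[0] = $eeDAaDdffCEcdADC
  sorted[1] = ADC$eeDAaDdffCEcd
  sorted[2] = AaDdffCEcdADC$eeD
  sorted[3] = C$eeDAaDdffCEcdAD
  sorted[4] = CEcdADC$eeDAaDdff
  sorted[5] = DAaDdffCEcdADC$ee
  sorted[6] = DC$eeDAaDdffCEcdA
  sorted[7] = DdffCEcdADC$eeDAa
  sorted[8] = EcdADC$eeDAaDdffC
  sorted[9] = aDdffCEcdADC$eeDA
  sorted[10] = cdADC$eeDAaDdffCE
  sorted[11] = dADC$eeDAaDdffCEc
  sorted[12] = dffCEcdADC$eeDAaD
  sorted[13] = eDAaDdffCEcdADC$e
  sorted[14] = eeDAaDdffCEcdADC$
  sorted[15] = fCEcdADC$eeDAaDdf
  sorted[16] = ffCEcdADC$eeDAaDd
sorted[16] = ffCEcdADC$eeDAaDd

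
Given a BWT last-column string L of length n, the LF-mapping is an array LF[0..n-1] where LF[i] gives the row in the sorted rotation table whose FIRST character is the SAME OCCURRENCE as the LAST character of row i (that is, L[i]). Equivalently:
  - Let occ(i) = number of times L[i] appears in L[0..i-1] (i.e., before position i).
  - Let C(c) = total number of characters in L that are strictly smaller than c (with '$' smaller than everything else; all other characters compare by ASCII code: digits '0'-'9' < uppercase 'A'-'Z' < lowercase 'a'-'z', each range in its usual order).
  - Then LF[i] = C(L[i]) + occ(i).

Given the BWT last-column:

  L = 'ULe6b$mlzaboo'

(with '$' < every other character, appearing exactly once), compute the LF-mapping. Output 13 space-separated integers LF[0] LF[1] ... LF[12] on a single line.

Char counts: '$':1, '6':1, 'L':1, 'U':1, 'a':1, 'b':2, 'e':1, 'l':1, 'm':1, 'o':2, 'z':1
C (first-col start): C('$')=0, C('6')=1, C('L')=2, C('U')=3, C('a')=4, C('b')=5, C('e')=7, C('l')=8, C('m')=9, C('o')=10, C('z')=12
L[0]='U': occ=0, LF[0]=C('U')+0=3+0=3
L[1]='L': occ=0, LF[1]=C('L')+0=2+0=2
L[2]='e': occ=0, LF[2]=C('e')+0=7+0=7
L[3]='6': occ=0, LF[3]=C('6')+0=1+0=1
L[4]='b': occ=0, LF[4]=C('b')+0=5+0=5
L[5]='$': occ=0, LF[5]=C('$')+0=0+0=0
L[6]='m': occ=0, LF[6]=C('m')+0=9+0=9
L[7]='l': occ=0, LF[7]=C('l')+0=8+0=8
L[8]='z': occ=0, LF[8]=C('z')+0=12+0=12
L[9]='a': occ=0, LF[9]=C('a')+0=4+0=4
L[10]='b': occ=1, LF[10]=C('b')+1=5+1=6
L[11]='o': occ=0, LF[11]=C('o')+0=10+0=10
L[12]='o': occ=1, LF[12]=C('o')+1=10+1=11

Answer: 3 2 7 1 5 0 9 8 12 4 6 10 11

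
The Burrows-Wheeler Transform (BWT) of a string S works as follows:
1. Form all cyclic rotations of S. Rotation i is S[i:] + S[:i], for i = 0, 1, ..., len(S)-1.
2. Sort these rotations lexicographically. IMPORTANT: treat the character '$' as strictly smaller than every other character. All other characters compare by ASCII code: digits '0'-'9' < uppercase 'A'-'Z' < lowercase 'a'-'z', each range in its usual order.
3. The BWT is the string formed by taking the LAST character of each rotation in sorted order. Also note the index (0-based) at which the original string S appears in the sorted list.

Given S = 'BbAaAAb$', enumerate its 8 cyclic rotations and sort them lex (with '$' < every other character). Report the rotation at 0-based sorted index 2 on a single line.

All 8 rotations (rotation i = S[i:]+S[:i]):
  rot[0] = BbAaAAb$
  rot[1] = bAaAAb$B
  rot[2] = AaAAb$Bb
  rot[3] = aAAb$BbA
  rot[4] = AAb$BbAa
  rot[5] = Ab$BbAaA
  rot[6] = b$BbAaAA
  rot[7] = $BbAaAAb
Sorted (with $ < everything):
  sorted[0] = $BbAaAAb
  sorted[1] = AAb$BbAa
  sorted[2] = AaAAb$Bb
  sorted[3] = Ab$BbAaA
  sorted[4] = BbAaAAb$
  sorted[5] = aAAb$BbA
  sorted[6] = b$BbAaAA
  sorted[7] = bAaAAb$B
sorted[2] = AaAAb$Bb

Answer: AaAAb$Bb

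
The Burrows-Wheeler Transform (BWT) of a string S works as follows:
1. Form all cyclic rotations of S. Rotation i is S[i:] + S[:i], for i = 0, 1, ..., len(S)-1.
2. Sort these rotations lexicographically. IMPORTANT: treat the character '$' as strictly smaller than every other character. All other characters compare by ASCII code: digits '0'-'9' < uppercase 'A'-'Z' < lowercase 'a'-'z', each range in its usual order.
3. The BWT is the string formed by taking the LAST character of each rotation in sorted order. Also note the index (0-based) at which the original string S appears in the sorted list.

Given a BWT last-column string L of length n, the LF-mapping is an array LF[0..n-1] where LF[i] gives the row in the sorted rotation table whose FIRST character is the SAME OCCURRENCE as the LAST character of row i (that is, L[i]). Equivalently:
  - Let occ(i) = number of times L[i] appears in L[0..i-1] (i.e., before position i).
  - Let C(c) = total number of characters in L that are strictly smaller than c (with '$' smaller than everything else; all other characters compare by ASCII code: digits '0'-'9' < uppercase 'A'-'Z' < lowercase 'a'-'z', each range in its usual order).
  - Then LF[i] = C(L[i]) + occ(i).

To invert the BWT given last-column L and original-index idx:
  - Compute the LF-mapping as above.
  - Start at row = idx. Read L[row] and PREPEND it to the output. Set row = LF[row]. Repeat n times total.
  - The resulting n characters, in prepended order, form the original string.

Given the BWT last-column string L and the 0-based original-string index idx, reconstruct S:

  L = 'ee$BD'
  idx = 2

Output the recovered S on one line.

Answer: DeBe$

Derivation:
LF mapping: 3 4 0 1 2
Walk LF starting at row 2, prepending L[row]:
  step 1: row=2, L[2]='$', prepend. Next row=LF[2]=0
  step 2: row=0, L[0]='e', prepend. Next row=LF[0]=3
  step 3: row=3, L[3]='B', prepend. Next row=LF[3]=1
  step 4: row=1, L[1]='e', prepend. Next row=LF[1]=4
  step 5: row=4, L[4]='D', prepend. Next row=LF[4]=2
Reversed output: DeBe$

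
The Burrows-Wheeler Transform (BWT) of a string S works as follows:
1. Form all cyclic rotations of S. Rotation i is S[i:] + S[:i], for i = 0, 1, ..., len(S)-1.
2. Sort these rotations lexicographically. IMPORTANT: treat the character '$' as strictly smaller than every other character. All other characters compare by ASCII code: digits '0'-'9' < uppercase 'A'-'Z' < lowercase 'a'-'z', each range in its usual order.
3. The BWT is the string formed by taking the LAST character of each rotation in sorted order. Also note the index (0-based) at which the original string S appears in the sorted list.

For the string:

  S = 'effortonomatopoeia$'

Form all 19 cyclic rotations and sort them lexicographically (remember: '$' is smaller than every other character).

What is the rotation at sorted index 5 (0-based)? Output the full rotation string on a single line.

All 19 rotations (rotation i = S[i:]+S[:i]):
  rot[0] = effortonomatopoeia$
  rot[1] = ffortonomatopoeia$e
  rot[2] = fortonomatopoeia$ef
  rot[3] = ortonomatopoeia$eff
  rot[4] = rtonomatopoeia$effo
  rot[5] = tonomatopoeia$effor
  rot[6] = onomatopoeia$effort
  rot[7] = nomatopoeia$efforto
  rot[8] = omatopoeia$efforton
  rot[9] = matopoeia$effortono
  rot[10] = atopoeia$effortonom
  rot[11] = topoeia$effortonoma
  rot[12] = opoeia$effortonomat
  rot[13] = poeia$effortonomato
  rot[14] = oeia$effortonomatop
  rot[15] = eia$effortonomatopo
  rot[16] = ia$effortonomatopoe
  rot[17] = a$effortonomatopoei
  rot[18] = $effortonomatopoeia
Sorted (with $ < everything):
  sorted[0] = $effortonomatopoeia
  sorted[1] = a$effortonomatopoei
  sorted[2] = atopoeia$effortonom
  sorted[3] = effortonomatopoeia$
  sorted[4] = eia$effortonomatopo
  sorted[5] = ffortonomatopoeia$e
  sorted[6] = fortonomatopoeia$ef
  sorted[7] = ia$effortonomatopoe
  sorted[8] = matopoeia$effortono
  sorted[9] = nomatopoeia$efforto
  sorted[10] = oeia$effortonomatop
  sorted[11] = omatopoeia$efforton
  sorted[12] = onomatopoeia$effort
  sorted[13] = opoeia$effortonomat
  sorted[14] = ortonomatopoeia$eff
  sorted[15] = poeia$effortonomato
  sorted[16] = rtonomatopoeia$effo
  sorted[17] = tonomatopoeia$effor
  sorted[18] = topoeia$effortonoma
sorted[5] = ffortonomatopoeia$e

Answer: ffortonomatopoeia$e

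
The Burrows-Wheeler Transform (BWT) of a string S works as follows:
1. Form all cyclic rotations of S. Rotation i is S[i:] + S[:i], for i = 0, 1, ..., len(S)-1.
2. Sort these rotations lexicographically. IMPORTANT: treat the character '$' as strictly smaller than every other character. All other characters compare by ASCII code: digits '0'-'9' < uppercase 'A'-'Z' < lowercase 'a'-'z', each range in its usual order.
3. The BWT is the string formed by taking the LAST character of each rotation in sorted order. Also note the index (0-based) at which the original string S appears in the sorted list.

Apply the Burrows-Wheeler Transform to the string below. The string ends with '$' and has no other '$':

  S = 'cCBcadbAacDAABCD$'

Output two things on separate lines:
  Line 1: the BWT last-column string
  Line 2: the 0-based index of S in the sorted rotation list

Answer: DDAbACcBCcAcd$aBa
13

Derivation:
All 17 rotations (rotation i = S[i:]+S[:i]):
  rot[0] = cCBcadbAacDAABCD$
  rot[1] = CBcadbAacDAABCD$c
  rot[2] = BcadbAacDAABCD$cC
  rot[3] = cadbAacDAABCD$cCB
  rot[4] = adbAacDAABCD$cCBc
  rot[5] = dbAacDAABCD$cCBca
  rot[6] = bAacDAABCD$cCBcad
  rot[7] = AacDAABCD$cCBcadb
  rot[8] = acDAABCD$cCBcadbA
  rot[9] = cDAABCD$cCBcadbAa
  rot[10] = DAABCD$cCBcadbAac
  rot[11] = AABCD$cCBcadbAacD
  rot[12] = ABCD$cCBcadbAacDA
  rot[13] = BCD$cCBcadbAacDAA
  rot[14] = CD$cCBcadbAacDAAB
  rot[15] = D$cCBcadbAacDAABC
  rot[16] = $cCBcadbAacDAABCD
Sorted (with $ < everything):
  sorted[0] = $cCBcadbAacDAABCD  (last char: 'D')
  sorted[1] = AABCD$cCBcadbAacD  (last char: 'D')
  sorted[2] = ABCD$cCBcadbAacDA  (last char: 'A')
  sorted[3] = AacDAABCD$cCBcadb  (last char: 'b')
  sorted[4] = BCD$cCBcadbAacDAA  (last char: 'A')
  sorted[5] = BcadbAacDAABCD$cC  (last char: 'C')
  sorted[6] = CBcadbAacDAABCD$c  (last char: 'c')
  sorted[7] = CD$cCBcadbAacDAAB  (last char: 'B')
  sorted[8] = D$cCBcadbAacDAABC  (last char: 'C')
  sorted[9] = DAABCD$cCBcadbAac  (last char: 'c')
  sorted[10] = acDAABCD$cCBcadbA  (last char: 'A')
  sorted[11] = adbAacDAABCD$cCBc  (last char: 'c')
  sorted[12] = bAacDAABCD$cCBcad  (last char: 'd')
  sorted[13] = cCBcadbAacDAABCD$  (last char: '$')
  sorted[14] = cDAABCD$cCBcadbAa  (last char: 'a')
  sorted[15] = cadbAacDAABCD$cCB  (last char: 'B')
  sorted[16] = dbAacDAABCD$cCBca  (last char: 'a')
Last column: DDAbACcBCcAcd$aBa
Original string S is at sorted index 13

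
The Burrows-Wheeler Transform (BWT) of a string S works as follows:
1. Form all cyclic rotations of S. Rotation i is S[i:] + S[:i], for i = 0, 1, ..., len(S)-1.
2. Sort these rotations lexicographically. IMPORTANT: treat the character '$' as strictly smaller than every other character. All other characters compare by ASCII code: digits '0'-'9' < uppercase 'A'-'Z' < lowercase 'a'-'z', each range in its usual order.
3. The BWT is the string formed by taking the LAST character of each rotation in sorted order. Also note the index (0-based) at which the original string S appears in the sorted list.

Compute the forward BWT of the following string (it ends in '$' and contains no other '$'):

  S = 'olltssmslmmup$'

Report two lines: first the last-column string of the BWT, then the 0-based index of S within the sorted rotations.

All 14 rotations (rotation i = S[i:]+S[:i]):
  rot[0] = olltssmslmmup$
  rot[1] = lltssmslmmup$o
  rot[2] = ltssmslmmup$ol
  rot[3] = tssmslmmup$oll
  rot[4] = ssmslmmup$ollt
  rot[5] = smslmmup$ollts
  rot[6] = mslmmup$olltss
  rot[7] = slmmup$olltssm
  rot[8] = lmmup$olltssms
  rot[9] = mmup$olltssmsl
  rot[10] = mup$olltssmslm
  rot[11] = up$olltssmslmm
  rot[12] = p$olltssmslmmu
  rot[13] = $olltssmslmmup
Sorted (with $ < everything):
  sorted[0] = $olltssmslmmup  (last char: 'p')
  sorted[1] = lltssmslmmup$o  (last char: 'o')
  sorted[2] = lmmup$olltssms  (last char: 's')
  sorted[3] = ltssmslmmup$ol  (last char: 'l')
  sorted[4] = mmup$olltssmsl  (last char: 'l')
  sorted[5] = mslmmup$olltss  (last char: 's')
  sorted[6] = mup$olltssmslm  (last char: 'm')
  sorted[7] = olltssmslmmup$  (last char: '$')
  sorted[8] = p$olltssmslmmu  (last char: 'u')
  sorted[9] = slmmup$olltssm  (last char: 'm')
  sorted[10] = smslmmup$ollts  (last char: 's')
  sorted[11] = ssmslmmup$ollt  (last char: 't')
  sorted[12] = tssmslmmup$oll  (last char: 'l')
  sorted[13] = up$olltssmslmm  (last char: 'm')
Last column: posllsm$umstlm
Original string S is at sorted index 7

Answer: posllsm$umstlm
7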